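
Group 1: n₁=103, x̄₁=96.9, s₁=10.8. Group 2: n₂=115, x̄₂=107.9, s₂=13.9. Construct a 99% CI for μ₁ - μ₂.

Difference = -11.0. SE = √(10.8²/103 + 13.9²/115) = 1.677. CI = (-15.32, -6.68)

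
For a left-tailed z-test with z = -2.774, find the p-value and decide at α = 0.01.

p = P(Z < -2.774) = Φ(-2.774) ≈ 0.0028. Since p < 0.01, reject H₀ (significant) at α = 0.01.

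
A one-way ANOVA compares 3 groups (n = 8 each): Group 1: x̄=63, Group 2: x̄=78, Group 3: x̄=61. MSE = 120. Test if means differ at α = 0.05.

Grand mean = 67.33. SS_between = 1381.33, MS_between = 690.67. F = 5.756, F_crit ≈ 3.467. Reject H₀.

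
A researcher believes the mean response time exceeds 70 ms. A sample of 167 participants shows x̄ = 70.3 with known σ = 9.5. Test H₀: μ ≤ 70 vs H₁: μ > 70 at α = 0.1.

z = 0.408. Critical value: 1.28. Fail to reject H₀.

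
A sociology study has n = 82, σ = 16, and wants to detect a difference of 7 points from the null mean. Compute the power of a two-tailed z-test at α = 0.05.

SE = σ/√n = 16/√82 = 1.767. Non-centrality λ = d/SE = 7/1.767 = 3.962. Power ≈ Φ(λ - z_{α/2}) = Φ(3.962 - 1.96) = Φ(2.002) = 0.977.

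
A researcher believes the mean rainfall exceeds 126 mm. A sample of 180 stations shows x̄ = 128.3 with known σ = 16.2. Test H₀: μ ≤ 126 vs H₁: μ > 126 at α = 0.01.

z = 1.905. Critical value: 2.33. Fail to reject H₀.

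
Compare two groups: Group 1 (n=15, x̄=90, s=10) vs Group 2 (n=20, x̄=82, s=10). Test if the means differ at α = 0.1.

Pooled sp = 10.0. t = 2.342, df = 33. Critical t = ±1.692. Reject H₀.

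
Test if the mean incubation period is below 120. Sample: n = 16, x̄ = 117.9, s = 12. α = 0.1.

t = (117.9 - 120)/(12/√16) = -0.7, df = 15. Critical t = -1.341. Fail to reject H₀.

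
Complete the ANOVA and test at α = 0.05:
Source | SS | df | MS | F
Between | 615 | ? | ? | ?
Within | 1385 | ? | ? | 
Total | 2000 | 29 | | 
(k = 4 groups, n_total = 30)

df_between = 3, df_within = 26. MS_between = 205.0, MS_within = 53.27. F = 3.848, F_crit ≈ 2.975. Reject H₀.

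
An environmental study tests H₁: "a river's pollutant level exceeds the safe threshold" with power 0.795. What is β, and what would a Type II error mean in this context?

β = 1 - power = 1 - 0.795 = 0.205. A Type II error is failing to reject H₀ when H₀ is false (false negative) — here, failing to conclude that a river's pollutant level exceeds the safe threshold when in fact it is true. Consequence: allowing unsafe pollution to continue.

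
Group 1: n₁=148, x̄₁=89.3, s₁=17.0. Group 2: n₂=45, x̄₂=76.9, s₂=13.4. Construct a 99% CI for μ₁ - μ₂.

Difference = 12.4. SE = √(17.0²/148 + 13.4²/45) = 2.438. CI = (6.12, 18.68)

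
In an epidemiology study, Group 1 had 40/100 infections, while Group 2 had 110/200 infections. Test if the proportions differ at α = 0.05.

p̂₁ = 0.4, p̂₂ = 0.55, pooled p̂ = 0.5. z = -2.449. Critical: ±1.96. Reject H₀.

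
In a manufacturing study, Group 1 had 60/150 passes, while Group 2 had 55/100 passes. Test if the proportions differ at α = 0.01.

p̂₁ = 0.4, p̂₂ = 0.55, pooled p̂ = 0.46. z = -2.331. Critical: ±2.576. Fail to reject H₀.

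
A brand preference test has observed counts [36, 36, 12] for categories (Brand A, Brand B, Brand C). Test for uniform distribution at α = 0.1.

Expected = 28 each. χ² = Σ(O-E)²/E = 13.714. df = 2, critical value = 4.605. Reject H₀.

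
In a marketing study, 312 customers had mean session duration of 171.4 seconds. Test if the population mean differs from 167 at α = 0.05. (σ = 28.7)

z = (x̄ - μ₀)/(σ/√n) = (171.4 - 167)/(28.7/√312) = 2.708. Critical value: ±1.96. Since |2.708| > 1.96, Reject H₀.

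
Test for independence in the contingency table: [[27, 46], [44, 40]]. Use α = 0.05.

χ² = 3.737. df = 1, critical = 3.841. Fail to reject H₀. No evidence of dependence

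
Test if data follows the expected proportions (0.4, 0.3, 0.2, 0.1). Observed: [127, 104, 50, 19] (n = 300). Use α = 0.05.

Expected: [120.0, 90.0, 60.0, 30.0]. χ² = 8.286. df = 3, critical = 7.815. Reject H₀.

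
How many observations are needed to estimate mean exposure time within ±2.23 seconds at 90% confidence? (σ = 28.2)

n = (z*σ/E)² = (1.645×28.2/2.23)² = 432.7 → n = 433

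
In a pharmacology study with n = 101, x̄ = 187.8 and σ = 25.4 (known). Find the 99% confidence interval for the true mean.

CI = x̄ ± z*(σ/√n) = 187.8 ± 2.576(25.4/√101) = 187.8 ± 6.51 = (181.29, 194.31)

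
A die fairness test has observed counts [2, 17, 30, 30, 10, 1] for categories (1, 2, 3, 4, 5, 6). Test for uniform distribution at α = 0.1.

Expected = 15 each. χ² = Σ(O-E)²/E = 56.267. df = 5, critical value = 9.236. Reject H₀.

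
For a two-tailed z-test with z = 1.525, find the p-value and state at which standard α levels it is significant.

p = 2·P(Z > |1.525|) = 2·(1 - Φ(1.525)) ≈ 0.1273. Not significant at any standard level.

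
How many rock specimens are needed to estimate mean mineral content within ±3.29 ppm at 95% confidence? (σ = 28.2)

n = (z*σ/E)² = (1.96×28.2/3.29)² = 282.2 → n = 283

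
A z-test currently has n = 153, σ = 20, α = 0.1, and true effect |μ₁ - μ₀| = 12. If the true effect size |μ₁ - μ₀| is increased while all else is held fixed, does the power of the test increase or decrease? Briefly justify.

Power increases: a larger true effect increases the non-centrality λ = |μ₁ - μ₀|/(σ/√n).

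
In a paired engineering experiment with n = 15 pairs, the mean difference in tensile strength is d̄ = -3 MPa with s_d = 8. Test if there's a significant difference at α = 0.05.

t = d̄/(s_d/√n) = -3/(8/√15) = -1.452. df = 14, critical t = ±2.145. Fail to reject H₀.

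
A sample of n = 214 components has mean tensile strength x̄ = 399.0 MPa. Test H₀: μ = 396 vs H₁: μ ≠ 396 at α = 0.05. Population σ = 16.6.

z = (x̄ - μ₀)/(σ/√n) = (399.0 - 396)/(16.6/√214) = 2.644. Critical value: ±1.96. Since |2.644| > 1.96, Reject H₀.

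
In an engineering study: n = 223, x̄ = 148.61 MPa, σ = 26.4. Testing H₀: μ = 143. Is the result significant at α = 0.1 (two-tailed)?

z = (148.61 - 143)/(26.4/√223) = 3.173. Since |z| > 1.645, significant at α = 0.1.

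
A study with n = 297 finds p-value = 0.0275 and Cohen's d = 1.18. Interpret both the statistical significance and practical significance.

Statistically significant (p = 0.0275 < 0.05). Cohen's d = 1.18 indicates a large effect size. Both statistical and practical significance should be considered.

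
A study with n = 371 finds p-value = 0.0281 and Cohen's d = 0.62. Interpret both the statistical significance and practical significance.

Statistically significant (p = 0.0281 < 0.05). Cohen's d = 0.62 indicates a medium effect size. Both statistical and practical significance should be considered.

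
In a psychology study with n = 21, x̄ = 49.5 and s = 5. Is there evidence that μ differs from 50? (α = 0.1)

t = (x̄ - μ₀)/(s/√n) = (49.5 - 50)/(5/√21) = -0.458. df = 20, critical t = ±1.725. Fail to reject H₀.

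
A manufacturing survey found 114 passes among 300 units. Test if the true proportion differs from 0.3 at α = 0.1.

p̂ = 0.38, p₀ = 0.3. z = (p̂ - p₀)/√(p₀(1-p₀)/n) = 3.024. Critical: ±1.645. Reject H₀.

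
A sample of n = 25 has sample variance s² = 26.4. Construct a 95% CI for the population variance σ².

df = 24. χ²_{0.025} = 39.364, χ²_{0.975} = 12.401. CI for σ² = ((n-1)s²/χ²_{α/2}, (n-1)s²/χ²_{1-α/2}) = (24·26.4/39.364, 24·26.4/12.401) = (16.1, 51.09)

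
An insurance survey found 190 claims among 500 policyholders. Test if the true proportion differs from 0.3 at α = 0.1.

p̂ = 0.38, p₀ = 0.3. z = (p̂ - p₀)/√(p₀(1-p₀)/n) = 3.904. Critical: ±1.645. Reject H₀.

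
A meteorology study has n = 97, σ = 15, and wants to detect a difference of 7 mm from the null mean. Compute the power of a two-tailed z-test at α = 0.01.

SE = σ/√n = 15/√97 = 1.523. Non-centrality λ = d/SE = 7/1.523 = 4.596. Power ≈ Φ(λ - z_{α/2}) = Φ(4.596 - 2.576) = Φ(2.02) = 0.978.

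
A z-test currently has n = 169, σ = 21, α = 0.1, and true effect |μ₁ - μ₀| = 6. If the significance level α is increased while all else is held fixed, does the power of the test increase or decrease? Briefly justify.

Power increases: a larger α lowers the critical value, so more of the H₁ sampling distribution falls in the rejection region.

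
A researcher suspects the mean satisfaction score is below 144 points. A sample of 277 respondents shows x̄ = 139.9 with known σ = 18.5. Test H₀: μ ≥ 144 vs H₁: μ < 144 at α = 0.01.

z = -3.689. Critical value: -2.33. Reject H₀.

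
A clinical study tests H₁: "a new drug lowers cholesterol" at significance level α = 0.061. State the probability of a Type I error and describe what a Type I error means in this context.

P(Type I error) = α = 0.061. A Type I error is rejecting H₀ when H₀ is actually true (false positive) — here, concluding that a new drug lowers cholesterol when in fact this is not the case. Consequence: approving an ineffective drug — patients take a useless medication and may skip effective alternatives.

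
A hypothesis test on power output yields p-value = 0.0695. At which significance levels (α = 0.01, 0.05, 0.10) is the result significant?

p = 0.0695. Significant at: α = 0.1.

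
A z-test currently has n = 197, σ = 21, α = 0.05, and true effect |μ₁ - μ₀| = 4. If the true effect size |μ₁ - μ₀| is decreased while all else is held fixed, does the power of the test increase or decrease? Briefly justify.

Power decreases: a smaller true effect decreases the non-centrality λ = |μ₁ - μ₀|/(σ/√n).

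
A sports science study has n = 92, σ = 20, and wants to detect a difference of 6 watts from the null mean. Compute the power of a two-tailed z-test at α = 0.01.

SE = σ/√n = 20/√92 = 2.085. Non-centrality λ = d/SE = 6/2.085 = 2.877. Power ≈ Φ(λ - z_{α/2}) = Φ(2.877 - 2.576) = Φ(0.301) = 0.618.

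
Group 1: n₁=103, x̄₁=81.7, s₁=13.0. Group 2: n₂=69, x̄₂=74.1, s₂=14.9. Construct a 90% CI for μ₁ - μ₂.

Difference = 7.6. SE = √(13.0²/103 + 14.9²/69) = 2.204. CI = (3.97, 11.23)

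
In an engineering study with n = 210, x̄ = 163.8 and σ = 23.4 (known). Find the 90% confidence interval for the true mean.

CI = x̄ ± z*(σ/√n) = 163.8 ± 1.645(23.4/√210) = 163.8 ± 2.66 = (161.14, 166.46)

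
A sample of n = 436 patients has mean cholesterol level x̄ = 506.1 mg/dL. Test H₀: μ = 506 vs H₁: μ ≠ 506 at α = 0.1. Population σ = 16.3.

z = (x̄ - μ₀)/(σ/√n) = (506.1 - 506)/(16.3/√436) = 0.128. Critical value: ±1.645. Since |0.128| ≤ 1.645, Fail to reject H₀.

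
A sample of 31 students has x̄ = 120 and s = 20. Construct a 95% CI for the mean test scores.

CI = x̄ ± t*(s/√n) = 120 ± 2.042(20/√31) = (112.66, 127.34)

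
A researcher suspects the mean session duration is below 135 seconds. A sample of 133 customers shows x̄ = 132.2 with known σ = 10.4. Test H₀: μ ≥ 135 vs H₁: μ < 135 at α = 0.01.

z = -3.105. Critical value: -2.33. Reject H₀.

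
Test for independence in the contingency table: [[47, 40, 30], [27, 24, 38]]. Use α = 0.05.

χ² = 6.664. df = 2, critical = 5.991. Reject H₀. Variables are dependent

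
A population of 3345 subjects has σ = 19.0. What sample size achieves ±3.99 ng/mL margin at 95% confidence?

Without FPC: n₀ = (1.96×19.0/3.99)² = 87.111. With FPC: n = n₀N/(n₀+N-1) = 84.9 → n = 85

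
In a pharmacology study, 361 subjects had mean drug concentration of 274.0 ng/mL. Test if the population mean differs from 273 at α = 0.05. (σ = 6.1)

z = (x̄ - μ₀)/(σ/√n) = (274.0 - 273)/(6.1/√361) = 3.115. Critical value: ±1.96. Since |3.115| > 1.96, Reject H₀.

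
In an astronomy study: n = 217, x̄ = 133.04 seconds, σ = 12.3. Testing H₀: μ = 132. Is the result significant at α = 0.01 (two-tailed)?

z = (133.04 - 132)/(12.3/√217) = 1.246. Since |z| ≤ 2.576, not significant at α = 0.01.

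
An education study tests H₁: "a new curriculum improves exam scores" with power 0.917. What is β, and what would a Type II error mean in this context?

β = 1 - power = 1 - 0.917 = 0.083. A Type II error is failing to reject H₀ when H₀ is false (false negative) — here, failing to conclude that a new curriculum improves exam scores when in fact it is true. Consequence: keeping the old curriculum when the new one would have helped students.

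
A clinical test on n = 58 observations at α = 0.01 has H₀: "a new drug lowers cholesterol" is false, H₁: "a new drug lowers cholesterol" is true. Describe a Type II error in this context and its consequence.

Type II error: failing to reject H₀ when it is false — concluding that a new drug lowers cholesterol is not supported when in fact it is. Consequence: shelving an effective drug — patients miss out on a treatment that would have helped.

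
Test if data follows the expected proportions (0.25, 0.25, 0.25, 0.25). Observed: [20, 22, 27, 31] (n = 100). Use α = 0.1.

Expected: [25.0, 25.0, 25.0, 25.0]. χ² = 2.96. df = 3, critical = 6.251. Fail to reject H₀.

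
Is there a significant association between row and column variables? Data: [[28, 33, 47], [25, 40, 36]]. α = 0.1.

χ² = 2.067. df = 2, critical = 4.605. Fail to reject H₀. No evidence of dependence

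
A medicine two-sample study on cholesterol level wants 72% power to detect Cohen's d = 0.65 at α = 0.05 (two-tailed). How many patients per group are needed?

z_{α/2} = 1.96, z_β = Φ⁻¹(0.72) = 0.583. For medium effect (d = 0.65): n per group = 2(z_{α/2} + z_β)²/d² = 2(1.96 + 0.583)²/0.65² = 30.6 → 31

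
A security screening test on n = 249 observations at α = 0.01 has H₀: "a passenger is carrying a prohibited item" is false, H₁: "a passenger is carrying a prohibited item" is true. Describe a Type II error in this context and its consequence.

Type II error: failing to reject H₀ when it is false — concluding that a passenger is carrying a prohibited item is not supported when in fact it is. Consequence: letting a prohibited item through — security breach.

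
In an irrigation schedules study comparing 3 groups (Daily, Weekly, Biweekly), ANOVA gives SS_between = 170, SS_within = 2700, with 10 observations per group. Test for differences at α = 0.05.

df_between = 2, df_within = 27. F = MS_between/MS_within = 85.0/100.0 = 0.85. F_crit ≈ 3.354. Fail to reject H₀.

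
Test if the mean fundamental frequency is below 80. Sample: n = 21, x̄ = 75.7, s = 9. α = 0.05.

t = (75.7 - 80)/(9/√21) = -2.189, df = 20. Critical t = -1.725. Reject H₀.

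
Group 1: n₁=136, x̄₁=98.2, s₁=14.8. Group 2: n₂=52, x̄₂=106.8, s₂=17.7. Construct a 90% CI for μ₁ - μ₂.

Difference = -8.6. SE = √(14.8²/136 + 17.7²/52) = 2.763. CI = (-13.15, -4.05)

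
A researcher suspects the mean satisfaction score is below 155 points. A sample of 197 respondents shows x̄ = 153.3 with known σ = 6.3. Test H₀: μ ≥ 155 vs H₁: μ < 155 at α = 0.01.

z = -3.787. Critical value: -2.33. Reject H₀.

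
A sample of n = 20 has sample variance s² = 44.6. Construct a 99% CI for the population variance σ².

df = 19. χ²_{0.005} = 38.582, χ²_{0.995} = 6.844. CI for σ² = ((n-1)s²/χ²_{α/2}, (n-1)s²/χ²_{1-α/2}) = (19·44.6/38.582, 19·44.6/6.844) = (21.96, 123.82)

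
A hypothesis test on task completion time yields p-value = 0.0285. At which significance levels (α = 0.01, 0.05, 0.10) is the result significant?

p = 0.0285. Significant at: α = 0.05, 0.1.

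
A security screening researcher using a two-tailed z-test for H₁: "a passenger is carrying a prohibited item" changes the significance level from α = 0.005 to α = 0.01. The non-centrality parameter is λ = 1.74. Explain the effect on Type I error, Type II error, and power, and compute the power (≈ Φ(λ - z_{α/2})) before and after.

Increasing α from 0.005 to 0.01:
• Type I error rate increases (α is the Type I rate by definition).
• Critical value moves from z_{α/2} = 2.807 to 2.576, so power = Φ(λ - z_{α/2}) goes from Φ(1.74 - 2.807) = 0.143 to Φ(1.74 - 2.576) = 0.202.
• Type II error rate β = 1 - power therefore decreases (0.857 → 0.798).
Appropriate when false negatives are costly — here, letting a prohibited item through — security breach.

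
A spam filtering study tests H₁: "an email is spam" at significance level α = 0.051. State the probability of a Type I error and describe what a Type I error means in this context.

P(Type I error) = α = 0.051. A Type I error is rejecting H₀ when H₀ is actually true (false positive) — here, concluding that an email is spam when in fact this is not the case. Consequence: a legitimate email is sent to the spam folder and the user misses it.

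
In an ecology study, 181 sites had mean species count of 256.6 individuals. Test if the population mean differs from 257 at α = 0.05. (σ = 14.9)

z = (x̄ - μ₀)/(σ/√n) = (256.6 - 257)/(14.9/√181) = -0.361. Critical value: ±1.96. Since |-0.361| ≤ 1.96, Fail to reject H₀.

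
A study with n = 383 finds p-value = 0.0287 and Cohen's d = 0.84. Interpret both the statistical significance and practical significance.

Statistically significant (p = 0.0287 < 0.05). Cohen's d = 0.84 indicates a large effect size. Both statistical and practical significance should be considered.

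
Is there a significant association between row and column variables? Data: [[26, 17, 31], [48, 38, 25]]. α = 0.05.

χ² = 8.127. df = 2, critical = 5.991. Reject H₀. Variables are dependent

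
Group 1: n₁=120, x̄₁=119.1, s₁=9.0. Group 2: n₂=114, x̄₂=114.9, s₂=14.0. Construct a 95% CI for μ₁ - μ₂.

Difference = 4.2. SE = √(9.0²/120 + 14.0²/114) = 1.547. CI = (1.17, 7.23)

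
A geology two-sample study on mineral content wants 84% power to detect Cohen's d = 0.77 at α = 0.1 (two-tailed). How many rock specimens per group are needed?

z_{α/2} = 1.645, z_β = Φ⁻¹(0.84) = 0.994. For medium effect (d = 0.77): n per group = 2(z_{α/2} + z_β)²/d² = 2(1.645 + 0.994)²/0.77² = 23.5 → 24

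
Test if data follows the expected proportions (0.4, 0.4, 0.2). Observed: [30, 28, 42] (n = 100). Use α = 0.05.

Expected: [40.0, 40.0, 20.0]. χ² = 30.3. df = 2, critical = 5.991. Reject H₀.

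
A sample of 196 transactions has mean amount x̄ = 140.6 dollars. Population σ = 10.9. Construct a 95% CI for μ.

CI = x̄ ± z*(σ/√n) = 140.6 ± 1.96(10.9/√196) = 140.6 ± 1.53 = (139.07, 142.13)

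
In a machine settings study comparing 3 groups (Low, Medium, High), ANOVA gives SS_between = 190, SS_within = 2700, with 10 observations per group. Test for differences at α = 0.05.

df_between = 2, df_within = 27. F = MS_between/MS_within = 95.0/100.0 = 0.95. F_crit ≈ 3.354. Fail to reject H₀.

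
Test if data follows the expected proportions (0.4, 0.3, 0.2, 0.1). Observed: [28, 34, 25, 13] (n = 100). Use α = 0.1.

Expected: [40.0, 30.0, 20.0, 10.0]. χ² = 6.283. df = 3, critical = 6.251. Reject H₀.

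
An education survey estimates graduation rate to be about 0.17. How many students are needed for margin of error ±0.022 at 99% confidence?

n = z²p(1-p)/E² = 2.576²×0.17×0.83/0.022² = 1934.5 → n = 1935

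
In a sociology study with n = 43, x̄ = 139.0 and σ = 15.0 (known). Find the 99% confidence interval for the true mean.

CI = x̄ ± z*(σ/√n) = 139.0 ± 2.576(15.0/√43) = 139.0 ± 5.89 = (133.11, 144.89)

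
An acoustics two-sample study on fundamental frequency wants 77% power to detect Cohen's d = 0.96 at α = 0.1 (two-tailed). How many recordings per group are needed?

z_{α/2} = 1.645, z_β = Φ⁻¹(0.77) = 0.739. For large effect (d = 0.96): n per group = 2(z_{α/2} + z_β)²/d² = 2(1.645 + 0.739)²/0.96² = 12.3 → 13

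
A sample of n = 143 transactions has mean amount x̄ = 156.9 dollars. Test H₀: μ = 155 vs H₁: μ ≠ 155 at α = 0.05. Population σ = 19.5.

z = (x̄ - μ₀)/(σ/√n) = (156.9 - 155)/(19.5/√143) = 1.165. Critical value: ±1.96. Since |1.165| ≤ 1.96, Fail to reject H₀.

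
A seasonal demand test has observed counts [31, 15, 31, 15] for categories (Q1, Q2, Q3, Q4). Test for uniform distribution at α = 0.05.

Expected = 23 each. χ² = Σ(O-E)²/E = 11.13. df = 3, critical value = 7.815. Reject H₀.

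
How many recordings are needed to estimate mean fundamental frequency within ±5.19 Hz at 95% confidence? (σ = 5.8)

n = (z*σ/E)² = (1.96×5.8/5.19)² = 4.8 → n = 5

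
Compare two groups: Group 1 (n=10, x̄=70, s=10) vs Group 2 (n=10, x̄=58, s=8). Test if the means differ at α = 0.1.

Pooled sp = 9.06. t = 2.963, df = 18. Critical t = ±1.734. Reject H₀.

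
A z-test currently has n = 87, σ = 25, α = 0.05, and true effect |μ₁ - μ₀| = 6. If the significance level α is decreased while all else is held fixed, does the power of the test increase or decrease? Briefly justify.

Power decreases: a smaller α raises the critical value, so less of the H₁ sampling distribution falls in the rejection region.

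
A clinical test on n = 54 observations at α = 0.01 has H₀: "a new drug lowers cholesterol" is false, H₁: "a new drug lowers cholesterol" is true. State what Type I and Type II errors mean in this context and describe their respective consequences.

Type I (false positive): concluding that a new drug lowers cholesterol when it is not — approving an ineffective drug — patients take a useless medication and may skip effective alternatives. Type II (false negative): failing to conclude that a new drug lowers cholesterol when it is — shelving an effective drug — patients miss out on a treatment that would have helped. Which is costlier depends on domain priorities and is a judgement call rather than a statistical fact.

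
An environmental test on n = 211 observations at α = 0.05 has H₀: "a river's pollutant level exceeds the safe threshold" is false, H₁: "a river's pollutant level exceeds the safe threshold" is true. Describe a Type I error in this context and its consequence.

Type I error: rejecting H₀ when it is true — concluding that a river's pollutant level exceeds the safe threshold when in fact it is not. Consequence: shutting down a compliant factory unnecessarily.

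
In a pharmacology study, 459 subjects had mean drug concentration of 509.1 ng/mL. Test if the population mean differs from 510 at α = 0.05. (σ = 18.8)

z = (x̄ - μ₀)/(σ/√n) = (509.1 - 510)/(18.8/√459) = -1.026. Critical value: ±1.96. Since |-1.026| ≤ 1.96, Fail to reject H₀.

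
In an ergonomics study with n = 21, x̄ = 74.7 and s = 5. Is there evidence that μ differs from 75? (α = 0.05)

t = (x̄ - μ₀)/(s/√n) = (74.7 - 75)/(5/√21) = -0.275. df = 20, critical t = ±2.086. Fail to reject H₀.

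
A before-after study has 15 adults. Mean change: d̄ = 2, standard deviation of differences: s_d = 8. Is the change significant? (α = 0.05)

t = d̄/(s_d/√n) = 2/(8/√15) = 0.968. df = 14, critical t = ±2.145. Fail to reject H₀.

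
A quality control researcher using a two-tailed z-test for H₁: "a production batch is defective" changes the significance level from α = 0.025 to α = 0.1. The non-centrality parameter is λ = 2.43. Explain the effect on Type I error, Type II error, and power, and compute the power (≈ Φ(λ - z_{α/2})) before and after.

Increasing α from 0.025 to 0.1:
• Type I error rate increases (α is the Type I rate by definition).
• Critical value moves from z_{α/2} = 2.241 to 1.645, so power = Φ(λ - z_{α/2}) goes from Φ(2.43 - 2.241) = 0.575 to Φ(2.43 - 1.645) = 0.784.
• Type II error rate β = 1 - power therefore decreases (0.425 → 0.216).
Appropriate when false negatives are costly — here, shipping a defective batch — faulty products reach customers.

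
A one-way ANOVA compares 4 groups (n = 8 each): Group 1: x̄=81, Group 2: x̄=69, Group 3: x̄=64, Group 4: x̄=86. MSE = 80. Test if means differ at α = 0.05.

Grand mean = 75.0. SS_between = 2512.0, MS_between = 837.33. F = 10.467, F_crit ≈ 2.947. Reject H₀.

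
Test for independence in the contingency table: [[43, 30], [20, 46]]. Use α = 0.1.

χ² = 11.442. df = 1, critical = 2.706. Reject H₀. Variables are dependent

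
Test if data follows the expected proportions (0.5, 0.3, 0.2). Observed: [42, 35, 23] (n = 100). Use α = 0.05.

Expected: [50.0, 30.0, 20.0]. χ² = 2.563. df = 2, critical = 5.991. Fail to reject H₀.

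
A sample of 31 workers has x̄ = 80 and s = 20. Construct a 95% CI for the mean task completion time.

CI = x̄ ± t*(s/√n) = 80 ± 2.042(20/√31) = (72.66, 87.34)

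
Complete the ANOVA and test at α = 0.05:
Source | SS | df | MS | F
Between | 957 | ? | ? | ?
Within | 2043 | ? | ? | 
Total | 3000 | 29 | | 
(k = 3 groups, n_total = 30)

df_between = 2, df_within = 27. MS_between = 478.5, MS_within = 75.67. F = 6.324, F_crit ≈ 3.354. Reject H₀.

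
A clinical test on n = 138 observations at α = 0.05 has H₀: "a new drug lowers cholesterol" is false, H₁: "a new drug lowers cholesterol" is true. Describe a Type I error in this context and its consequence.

Type I error: rejecting H₀ when it is true — concluding that a new drug lowers cholesterol when in fact it is not. Consequence: approving an ineffective drug — patients take a useless medication and may skip effective alternatives.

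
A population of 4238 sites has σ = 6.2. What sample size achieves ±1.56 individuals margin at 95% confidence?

Without FPC: n₀ = (1.96×6.2/1.56)² = 60.68. With FPC: n = n₀N/(n₀+N-1) = 59.8 → n = 60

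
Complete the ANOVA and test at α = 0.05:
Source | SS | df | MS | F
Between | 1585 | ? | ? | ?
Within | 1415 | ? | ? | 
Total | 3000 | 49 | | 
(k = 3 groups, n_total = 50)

df_between = 2, df_within = 47. MS_between = 792.5, MS_within = 30.11. F = 26.323, F_crit ≈ 3.195. Reject H₀.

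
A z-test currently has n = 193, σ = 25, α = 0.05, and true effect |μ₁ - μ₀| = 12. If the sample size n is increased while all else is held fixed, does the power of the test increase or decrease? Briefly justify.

Power increases: a larger n shrinks the standard error σ/√n, moving the sampling distribution under H₁ further from the critical value.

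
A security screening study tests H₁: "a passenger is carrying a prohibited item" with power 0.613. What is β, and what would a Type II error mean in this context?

β = 1 - power = 1 - 0.613 = 0.387. A Type II error is failing to reject H₀ when H₀ is false (false negative) — here, failing to conclude that a passenger is carrying a prohibited item when in fact it is true. Consequence: letting a prohibited item through — security breach.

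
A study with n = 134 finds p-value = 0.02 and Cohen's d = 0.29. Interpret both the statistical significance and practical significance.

Statistically significant (p = 0.02 < 0.05). Cohen's d = 0.29 indicates a small effect size. Both statistical and practical significance should be considered.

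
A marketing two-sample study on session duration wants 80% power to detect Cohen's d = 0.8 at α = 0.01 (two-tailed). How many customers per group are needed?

z_{α/2} = 2.576, z_β = Φ⁻¹(0.8) = 0.842. For large effect (d = 0.8): n per group = 2(z_{α/2} + z_β)²/d² = 2(2.576 + 0.842)²/0.8² = 36.5 → 37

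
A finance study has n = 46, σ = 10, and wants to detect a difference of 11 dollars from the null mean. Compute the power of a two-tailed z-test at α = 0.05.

SE = σ/√n = 10/√46 = 1.474. Non-centrality λ = d/SE = 11/1.474 = 7.461. Power ≈ Φ(λ - z_{α/2}) = Φ(7.461 - 1.96) = Φ(5.501) = 1.0.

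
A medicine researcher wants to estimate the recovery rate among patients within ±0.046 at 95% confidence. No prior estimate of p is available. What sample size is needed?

Conservative approach: use p = 0.5 (maximizes p(1-p) = 0.25). n = z²(0.25)/E² = 1.96²×0.25/0.046² = 453.9 → n = 454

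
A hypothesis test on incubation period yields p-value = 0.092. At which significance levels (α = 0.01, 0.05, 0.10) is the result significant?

p = 0.092. Significant at: α = 0.1.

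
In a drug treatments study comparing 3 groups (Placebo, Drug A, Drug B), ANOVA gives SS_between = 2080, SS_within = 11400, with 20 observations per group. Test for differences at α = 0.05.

df_between = 2, df_within = 57. F = MS_between/MS_within = 1040.0/200.0 = 5.2. F_crit ≈ 3.159. Reject H₀. At least one mean differs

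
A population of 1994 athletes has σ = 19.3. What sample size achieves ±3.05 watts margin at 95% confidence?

Without FPC: n₀ = (1.96×19.3/3.05)² = 153.825. With FPC: n = n₀N/(n₀+N-1) = 142.9 → n = 143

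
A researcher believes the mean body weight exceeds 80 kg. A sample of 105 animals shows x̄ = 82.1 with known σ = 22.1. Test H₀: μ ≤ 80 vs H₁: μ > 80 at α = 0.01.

z = 0.974. Critical value: 2.33. Fail to reject H₀.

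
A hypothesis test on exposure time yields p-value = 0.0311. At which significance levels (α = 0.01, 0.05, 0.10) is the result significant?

p = 0.0311. Significant at: α = 0.05, 0.1.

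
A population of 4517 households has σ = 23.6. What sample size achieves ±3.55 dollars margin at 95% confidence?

Without FPC: n₀ = (1.96×23.6/3.55)² = 169.777. With FPC: n = n₀N/(n₀+N-1) = 163.7 → n = 164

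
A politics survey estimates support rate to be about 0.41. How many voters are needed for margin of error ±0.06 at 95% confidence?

n = z²p(1-p)/E² = 1.96²×0.41×0.59/0.06² = 258.1 → n = 259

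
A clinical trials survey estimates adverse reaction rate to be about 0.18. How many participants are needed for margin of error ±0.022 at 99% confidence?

n = z²p(1-p)/E² = 2.576²×0.18×0.82/0.022² = 2023.6 → n = 2024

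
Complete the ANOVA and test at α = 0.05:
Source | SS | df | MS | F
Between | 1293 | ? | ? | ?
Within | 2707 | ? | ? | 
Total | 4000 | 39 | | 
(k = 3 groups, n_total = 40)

df_between = 2, df_within = 37. MS_between = 646.5, MS_within = 73.16. F = 8.837, F_crit ≈ 3.252. Reject H₀.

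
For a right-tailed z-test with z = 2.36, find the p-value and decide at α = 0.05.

p = P(Z > 2.36) = 1 - Φ(2.36) ≈ 0.0091. Since p < 0.05, reject H₀ (significant) at α = 0.05.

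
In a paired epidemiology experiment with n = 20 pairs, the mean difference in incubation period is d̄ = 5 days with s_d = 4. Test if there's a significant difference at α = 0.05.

t = d̄/(s_d/√n) = 5/(4/√20) = 5.59. df = 19, critical t = ±2.093. Reject H₀.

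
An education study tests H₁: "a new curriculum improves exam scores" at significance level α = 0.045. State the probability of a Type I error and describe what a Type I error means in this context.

P(Type I error) = α = 0.045. A Type I error is rejecting H₀ when H₀ is actually true (false positive) — here, concluding that a new curriculum improves exam scores when in fact this is not the case. Consequence: adopting a curriculum that gives no real benefit — disruption for nothing.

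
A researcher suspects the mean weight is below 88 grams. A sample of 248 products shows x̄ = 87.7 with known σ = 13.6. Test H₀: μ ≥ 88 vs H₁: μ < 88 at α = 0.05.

z = -0.347. Critical value: -1.645. Fail to reject H₀.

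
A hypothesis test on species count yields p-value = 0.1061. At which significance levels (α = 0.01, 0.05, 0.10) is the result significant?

p = 0.1061. Not significant at any of the given levels.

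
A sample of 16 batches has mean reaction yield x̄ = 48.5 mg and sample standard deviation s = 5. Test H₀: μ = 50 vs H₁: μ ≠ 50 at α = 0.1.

t = (x̄ - μ₀)/(s/√n) = (48.5 - 50)/(5/√16) = -1.2. df = 15, critical t = ±1.753. Fail to reject H₀.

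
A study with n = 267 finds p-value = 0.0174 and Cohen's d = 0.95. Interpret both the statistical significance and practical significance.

Statistically significant (p = 0.0174 < 0.05). Cohen's d = 0.95 indicates a large effect size. Both statistical and practical significance should be considered.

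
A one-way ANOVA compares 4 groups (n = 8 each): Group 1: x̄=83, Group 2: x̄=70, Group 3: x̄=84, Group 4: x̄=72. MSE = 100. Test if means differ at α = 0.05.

Grand mean = 77.25. SS_between = 1270.0, MS_between = 423.33. F = 4.233, F_crit ≈ 2.947. Reject H₀.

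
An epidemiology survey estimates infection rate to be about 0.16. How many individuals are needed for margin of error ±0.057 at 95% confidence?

n = z²p(1-p)/E² = 1.96²×0.16×0.84/0.057² = 158.9 → n = 159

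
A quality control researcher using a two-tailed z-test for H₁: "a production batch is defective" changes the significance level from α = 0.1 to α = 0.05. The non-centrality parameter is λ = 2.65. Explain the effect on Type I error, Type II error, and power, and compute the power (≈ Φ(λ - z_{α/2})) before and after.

Decreasing α from 0.1 to 0.05:
• Type I error rate decreases (α is the Type I rate by definition).
• Critical value moves from z_{α/2} = 1.645 to 1.96, so power = Φ(λ - z_{α/2}) goes from Φ(2.65 - 1.645) = 0.843 to Φ(2.65 - 1.96) = 0.755.
• Type II error rate β = 1 - power therefore increases (0.157 → 0.245).
Appropriate when false positives are costly — here, scrapping a good batch — wasted material and cost for no reason.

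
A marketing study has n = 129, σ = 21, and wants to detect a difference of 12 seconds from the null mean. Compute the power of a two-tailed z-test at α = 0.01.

SE = σ/√n = 21/√129 = 1.849. Non-centrality λ = d/SE = 12/1.849 = 6.49. Power ≈ Φ(λ - z_{α/2}) = Φ(6.49 - 2.576) = Φ(3.914) = 1.0.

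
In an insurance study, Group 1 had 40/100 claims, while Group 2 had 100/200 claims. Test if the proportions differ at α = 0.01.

p̂₁ = 0.4, p̂₂ = 0.5, pooled p̂ = 0.467. z = -1.637. Critical: ±2.576. Fail to reject H₀.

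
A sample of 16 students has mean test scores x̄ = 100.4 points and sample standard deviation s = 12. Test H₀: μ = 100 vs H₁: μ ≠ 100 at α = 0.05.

t = (x̄ - μ₀)/(s/√n) = (100.4 - 100)/(12/√16) = 0.133. df = 15, critical t = ±2.131. Fail to reject H₀.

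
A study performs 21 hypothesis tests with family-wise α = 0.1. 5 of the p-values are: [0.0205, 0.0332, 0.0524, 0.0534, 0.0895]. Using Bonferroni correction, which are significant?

Bonferroni α = 0.1/21 = 0.00476. None of the given p-values are significant.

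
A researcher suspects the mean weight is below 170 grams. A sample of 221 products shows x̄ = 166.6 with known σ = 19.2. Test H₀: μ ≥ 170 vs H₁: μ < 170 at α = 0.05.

z = -2.633. Critical value: -1.645. Reject H₀.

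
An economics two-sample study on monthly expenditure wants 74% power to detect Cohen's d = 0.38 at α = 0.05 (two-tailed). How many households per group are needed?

z_{α/2} = 1.96, z_β = Φ⁻¹(0.74) = 0.643. For small effect (d = 0.38): n per group = 2(z_{α/2} + z_β)²/d² = 2(1.96 + 0.643)²/0.38² = 93.8 → 94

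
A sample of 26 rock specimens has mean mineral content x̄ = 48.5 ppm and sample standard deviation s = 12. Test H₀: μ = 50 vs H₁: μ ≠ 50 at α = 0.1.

t = (x̄ - μ₀)/(s/√n) = (48.5 - 50)/(12/√26) = -0.637. df = 25, critical t = ±1.708. Fail to reject H₀.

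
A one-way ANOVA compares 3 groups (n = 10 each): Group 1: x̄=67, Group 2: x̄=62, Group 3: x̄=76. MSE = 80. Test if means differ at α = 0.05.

Grand mean = 68.33. SS_between = 1006.67, MS_between = 503.33. F = 6.292, F_crit ≈ 3.354. Reject H₀.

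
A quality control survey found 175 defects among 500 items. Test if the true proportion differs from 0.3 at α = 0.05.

p̂ = 0.35, p₀ = 0.3. z = (p̂ - p₀)/√(p₀(1-p₀)/n) = 2.44. Critical: ±1.96. Reject H₀.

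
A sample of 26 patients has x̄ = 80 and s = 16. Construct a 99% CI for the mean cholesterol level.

CI = x̄ ± t*(s/√n) = 80 ± 2.787(16/√26) = (71.25, 88.75)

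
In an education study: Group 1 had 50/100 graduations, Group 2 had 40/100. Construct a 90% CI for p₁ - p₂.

p̂₁ = 0.5, p̂₂ = 0.4. Difference = 0.1. CI = (-0.015, 0.215)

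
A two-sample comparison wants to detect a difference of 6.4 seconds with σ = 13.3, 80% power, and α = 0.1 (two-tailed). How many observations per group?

n per group = 2(z_α/2 + z_β)²σ²/d² = 2×(1.645 + 0.84)²×13.3²/6.4² = 53.3 → n = 54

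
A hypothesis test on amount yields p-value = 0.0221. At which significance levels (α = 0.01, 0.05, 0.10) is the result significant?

p = 0.0221. Significant at: α = 0.05, 0.1.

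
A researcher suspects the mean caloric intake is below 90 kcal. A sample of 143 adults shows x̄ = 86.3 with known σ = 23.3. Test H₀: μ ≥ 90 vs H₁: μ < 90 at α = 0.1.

z = -1.899. Critical value: -1.28. Reject H₀.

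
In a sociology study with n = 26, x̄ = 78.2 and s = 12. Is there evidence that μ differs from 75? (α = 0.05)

t = (x̄ - μ₀)/(s/√n) = (78.2 - 75)/(12/√26) = 1.36. df = 25, critical t = ±2.06. Fail to reject H₀.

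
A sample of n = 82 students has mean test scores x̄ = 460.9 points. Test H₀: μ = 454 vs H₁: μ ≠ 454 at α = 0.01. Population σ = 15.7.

z = (x̄ - μ₀)/(σ/√n) = (460.9 - 454)/(15.7/√82) = 3.98. Critical value: ±2.576. Since |3.98| > 2.576, Reject H₀.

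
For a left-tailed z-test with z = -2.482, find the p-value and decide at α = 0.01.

p = P(Z < -2.482) = Φ(-2.482) ≈ 0.0065. Since p < 0.01, reject H₀ (significant) at α = 0.01.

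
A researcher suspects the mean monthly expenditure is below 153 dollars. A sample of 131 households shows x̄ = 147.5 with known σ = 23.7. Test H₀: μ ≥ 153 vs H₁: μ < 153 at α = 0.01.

z = -2.656. Critical value: -2.33. Reject H₀.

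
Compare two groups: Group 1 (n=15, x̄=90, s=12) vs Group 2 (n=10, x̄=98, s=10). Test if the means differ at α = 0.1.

Pooled sp = 11.26. t = -1.74, df = 23. Critical t = ±1.714. Reject H₀.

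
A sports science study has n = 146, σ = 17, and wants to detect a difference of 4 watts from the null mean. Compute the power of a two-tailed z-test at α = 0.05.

SE = σ/√n = 17/√146 = 1.407. Non-centrality λ = d/SE = 4/1.407 = 2.843. Power ≈ Φ(λ - z_{α/2}) = Φ(2.843 - 1.96) = Φ(0.883) = 0.811.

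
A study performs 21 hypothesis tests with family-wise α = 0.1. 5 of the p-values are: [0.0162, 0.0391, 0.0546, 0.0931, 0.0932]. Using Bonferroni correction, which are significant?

Bonferroni α = 0.1/21 = 0.00476. None of the given p-values are significant.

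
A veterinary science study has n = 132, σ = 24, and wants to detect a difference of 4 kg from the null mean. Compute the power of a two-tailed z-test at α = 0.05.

SE = σ/√n = 24/√132 = 2.089. Non-centrality λ = d/SE = 4/2.089 = 1.915. Power ≈ Φ(λ - z_{α/2}) = Φ(1.915 - 1.96) = Φ(-0.045) = 0.482.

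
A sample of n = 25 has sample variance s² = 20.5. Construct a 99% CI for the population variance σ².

df = 24. χ²_{0.005} = 45.559, χ²_{0.995} = 9.886. CI for σ² = ((n-1)s²/χ²_{α/2}, (n-1)s²/χ²_{1-α/2}) = (24·20.5/45.559, 24·20.5/9.886) = (10.8, 49.77)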